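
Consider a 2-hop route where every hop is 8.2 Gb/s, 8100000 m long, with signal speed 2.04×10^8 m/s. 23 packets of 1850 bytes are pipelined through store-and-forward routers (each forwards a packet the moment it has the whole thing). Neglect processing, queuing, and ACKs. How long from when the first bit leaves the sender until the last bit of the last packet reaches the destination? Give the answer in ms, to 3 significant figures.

Per-hop transmission t_tx = L/R = 14800/8.2e+09 = 0.00180488 ms.
Per-hop propagation t_prop = 8100000/204000000 = 39.7059 ms.
Pipeline fill: first packet needs 2·t_tx to clear all hops; remaining 22 packets each add one t_tx.
Total = (2+23-1)·t_tx + 2·t_prop = 24·0.00180488 + 2·39.7059 = 79.5 ms.

79.5 ms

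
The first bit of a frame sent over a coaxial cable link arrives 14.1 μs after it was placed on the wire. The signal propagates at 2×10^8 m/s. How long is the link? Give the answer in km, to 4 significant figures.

d = s × t_prop = 200000000 × 1.41e-05 = 2.820 km.

2.820 km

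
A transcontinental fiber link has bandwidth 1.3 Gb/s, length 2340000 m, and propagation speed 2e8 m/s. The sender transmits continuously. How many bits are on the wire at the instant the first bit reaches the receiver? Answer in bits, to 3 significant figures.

Propagation delay = 2340000 / 200000000 = 0.0117 s.
BDP = R × t_prop = 1300000000 × 0.0117 = 15210000 bits.

15200000 bits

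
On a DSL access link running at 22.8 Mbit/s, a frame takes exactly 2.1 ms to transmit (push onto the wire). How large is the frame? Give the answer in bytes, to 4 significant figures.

L = R × t_tx = 22800000 b/s × 0.0021 s = 47880 bits.
In bytes: 47880 / 8 = 5985 bytes.

5985 bytes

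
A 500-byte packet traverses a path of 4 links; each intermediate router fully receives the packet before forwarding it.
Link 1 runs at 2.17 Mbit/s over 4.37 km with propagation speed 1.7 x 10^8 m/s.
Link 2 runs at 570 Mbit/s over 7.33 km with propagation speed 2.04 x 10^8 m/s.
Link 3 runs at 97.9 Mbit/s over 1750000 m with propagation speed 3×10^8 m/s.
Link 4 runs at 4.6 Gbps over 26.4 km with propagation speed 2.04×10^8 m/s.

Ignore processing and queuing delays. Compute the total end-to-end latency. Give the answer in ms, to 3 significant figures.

7.92 ms

L = 500 × 8 = 4000 bits.
Transmission delays (L/R per hop): 1.84332, 0.00701754, 0.040858, 0.000869565 ms; sum = 1.89206 ms.
Propagation delays (d/s per hop): 0.0257059, 0.0359314, 5.83333, 0.129412 ms; sum = 6.02438 ms.
End-to-end = 7.92 ms.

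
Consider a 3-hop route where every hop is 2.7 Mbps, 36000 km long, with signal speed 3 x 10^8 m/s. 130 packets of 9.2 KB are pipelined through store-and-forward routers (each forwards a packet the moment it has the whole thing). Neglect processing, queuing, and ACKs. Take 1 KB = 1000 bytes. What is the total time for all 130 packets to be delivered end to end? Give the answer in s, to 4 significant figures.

3.958 s

Per-hop transmission t_tx = L/R = 73600/2700000 = 0.0272593 s.
Per-hop propagation t_prop = 36000000/300000000 = 0.12 s.
Pipeline fill: first packet needs 3·t_tx to clear all hops; remaining 129 packets each add one t_tx.
Total = (3+130-1)·t_tx + 3·t_prop = 132·0.0272593 + 3·0.12 = 3.958 s.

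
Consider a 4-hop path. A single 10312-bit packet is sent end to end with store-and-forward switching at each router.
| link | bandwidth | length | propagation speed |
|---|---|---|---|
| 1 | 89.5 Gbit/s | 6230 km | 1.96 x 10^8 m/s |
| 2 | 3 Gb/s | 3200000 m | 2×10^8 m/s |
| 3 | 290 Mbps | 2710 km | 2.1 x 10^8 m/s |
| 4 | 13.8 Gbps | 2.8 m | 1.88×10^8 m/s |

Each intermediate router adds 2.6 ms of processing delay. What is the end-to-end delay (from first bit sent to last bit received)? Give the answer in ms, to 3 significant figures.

Transmission delays (L/R per hop): 0.000115218, 0.00343733, 0.0355586, 0.000747246 ms; sum = 0.0398584 ms.
Propagation delays (d/s per hop): 31.7857, 16, 12.9048, 1.48936e-05 ms; sum = 60.6905 ms.
Processing at 3 router(s): 3 × 2.6 ms = 7.8 ms.
End-to-end = 68.5 ms.

68.5 ms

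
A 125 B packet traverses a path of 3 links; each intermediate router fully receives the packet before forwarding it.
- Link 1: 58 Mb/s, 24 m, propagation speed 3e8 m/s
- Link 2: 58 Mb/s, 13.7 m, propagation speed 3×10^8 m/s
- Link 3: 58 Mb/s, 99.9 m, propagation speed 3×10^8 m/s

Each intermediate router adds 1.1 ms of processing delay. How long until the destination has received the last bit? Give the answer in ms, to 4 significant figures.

2.252 ms

L = 125 × 8 = 1000 bits.
Transmission delay per hop = L/R = 1000/58000000 = 0.0172414 ms; 3 hops → 0.0517241 ms.
Propagation delays (d/s per hop): 8e-05, 4.56667e-05, 0.000333 ms; sum = 0.000458667 ms.
Processing at 2 router(s): 2 × 1.1 ms = 2.2 ms.
End-to-end = 2.252 ms.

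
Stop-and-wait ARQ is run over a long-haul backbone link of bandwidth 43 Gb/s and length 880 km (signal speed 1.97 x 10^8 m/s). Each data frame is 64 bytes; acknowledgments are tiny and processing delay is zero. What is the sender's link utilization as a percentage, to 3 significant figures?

0.000133 %

t_tx = L/R = 512/43000000000 = 1.1907e-08 s.
t_prop = 880000/197000000 = 0.00446701 s; RTT = 0.00893401 s.
Cycle = t_tx + RTT = 0.00893402 s.
Utilization = t_tx / cycle = 1.1907e-08/0.00893402 = 0.000133 %.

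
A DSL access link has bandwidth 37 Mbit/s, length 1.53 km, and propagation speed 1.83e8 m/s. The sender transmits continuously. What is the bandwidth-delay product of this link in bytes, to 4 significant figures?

Propagation delay = 1530 / 183000000 = 8.36066e-06 s.
BDP = R × t_prop = 37000000 × 8.36066e-06 = 309.344 bits.
In bytes: 309.344/8 = 38.67 bytes.

38.67 bytes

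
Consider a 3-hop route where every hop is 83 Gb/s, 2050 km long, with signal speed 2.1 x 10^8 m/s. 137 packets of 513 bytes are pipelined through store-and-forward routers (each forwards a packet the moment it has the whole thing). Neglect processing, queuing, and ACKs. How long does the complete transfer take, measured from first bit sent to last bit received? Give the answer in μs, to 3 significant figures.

Per-hop transmission t_tx = L/R = 4104/83000000000 = 0.0494458 μs.
Per-hop propagation t_prop = 2050000/210000000 = 9761.9 μs.
Pipeline fill: first packet needs 3·t_tx to clear all hops; remaining 136 packets each add one t_tx.
Total = (3+137-1)·t_tx + 3·t_prop = 139·0.0494458 + 3·9761.9 = 29300 μs.

29300 μs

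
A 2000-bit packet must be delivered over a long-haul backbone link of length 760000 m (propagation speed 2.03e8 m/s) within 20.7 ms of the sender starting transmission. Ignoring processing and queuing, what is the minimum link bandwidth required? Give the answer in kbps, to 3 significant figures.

Propagation delay = 760000 / 2.03e+08 = 3.74384 ms.
Transmission budget = 20.7 − 3.74384 = 16.9562 ms.
R ≥ L / t_tx = 2000 bits / 0.0169562 s = 118 kbps.

118 kbps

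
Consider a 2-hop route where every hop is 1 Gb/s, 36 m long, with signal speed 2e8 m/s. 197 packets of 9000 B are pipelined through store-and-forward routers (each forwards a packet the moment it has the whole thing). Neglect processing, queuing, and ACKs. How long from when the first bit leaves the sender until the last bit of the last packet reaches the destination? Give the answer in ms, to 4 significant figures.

Per-hop transmission t_tx = L/R = 72000/1000000000 = 0.072 ms.
Per-hop propagation t_prop = 36/200000000 = 0.00018 ms.
Pipeline fill: first packet needs 2·t_tx to clear all hops; remaining 196 packets each add one t_tx.
Total = (2+197-1)·t_tx + 2·t_prop = 198·0.072 + 2·0.00018 = 14.26 ms.

14.26 ms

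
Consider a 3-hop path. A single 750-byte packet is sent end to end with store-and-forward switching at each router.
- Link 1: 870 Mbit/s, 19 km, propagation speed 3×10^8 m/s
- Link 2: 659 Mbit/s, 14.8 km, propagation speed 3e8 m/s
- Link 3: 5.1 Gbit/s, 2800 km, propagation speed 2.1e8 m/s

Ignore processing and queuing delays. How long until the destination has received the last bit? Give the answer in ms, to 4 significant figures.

13.46 ms

L = 750 × 8 = 6000 bits.
Transmission delays (L/R per hop): 0.00689655, 0.0091047, 0.00117647 ms; sum = 0.0171777 ms.
Propagation delays (d/s per hop): 0.0633333, 0.0493333, 13.3333 ms; sum = 13.446 ms.
End-to-end = 13.46 ms.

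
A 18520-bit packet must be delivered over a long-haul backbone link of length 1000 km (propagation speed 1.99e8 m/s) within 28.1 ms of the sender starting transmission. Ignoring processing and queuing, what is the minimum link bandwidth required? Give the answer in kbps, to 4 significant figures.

Propagation delay = 1000000 / 199000000 = 5.02513 ms.
Transmission budget = 28.1 − 5.02513 = 23.0749 ms.
R ≥ L / t_tx = 18520 bits / 0.0230749 s = 802.6 kbps.

802.6 kbps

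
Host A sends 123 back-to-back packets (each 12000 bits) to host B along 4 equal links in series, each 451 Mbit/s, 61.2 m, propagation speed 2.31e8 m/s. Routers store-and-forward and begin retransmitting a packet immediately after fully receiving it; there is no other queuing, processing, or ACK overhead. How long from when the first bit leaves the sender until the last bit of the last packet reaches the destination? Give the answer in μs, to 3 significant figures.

Per-hop transmission t_tx = L/R = 12000/451000000 = 26.6075 μs.
Per-hop propagation t_prop = 61.2/231000000 = 0.264935 μs.
Pipeline fill: first packet needs 4·t_tx to clear all hops; remaining 122 packets each add one t_tx.
Total = (4+123-1)·t_tx + 4·t_prop = 126·26.6075 + 4·0.264935 = 3350 μs.

3350 μs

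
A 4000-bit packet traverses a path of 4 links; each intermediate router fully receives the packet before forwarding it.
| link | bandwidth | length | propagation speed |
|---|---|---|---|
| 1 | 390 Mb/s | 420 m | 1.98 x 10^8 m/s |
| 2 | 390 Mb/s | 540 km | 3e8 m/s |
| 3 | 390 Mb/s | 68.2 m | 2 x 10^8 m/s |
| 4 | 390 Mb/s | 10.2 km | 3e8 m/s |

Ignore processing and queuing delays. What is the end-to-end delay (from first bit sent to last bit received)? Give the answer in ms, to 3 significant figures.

1.88 ms

Transmission delay per hop = L/R = 4000/390000000 = 0.0102564 ms; 4 hops → 0.0410256 ms.
Propagation delays (d/s per hop): 0.00212121, 1.8, 0.000341, 0.034 ms; sum = 1.83646 ms.
End-to-end = 1.88 ms.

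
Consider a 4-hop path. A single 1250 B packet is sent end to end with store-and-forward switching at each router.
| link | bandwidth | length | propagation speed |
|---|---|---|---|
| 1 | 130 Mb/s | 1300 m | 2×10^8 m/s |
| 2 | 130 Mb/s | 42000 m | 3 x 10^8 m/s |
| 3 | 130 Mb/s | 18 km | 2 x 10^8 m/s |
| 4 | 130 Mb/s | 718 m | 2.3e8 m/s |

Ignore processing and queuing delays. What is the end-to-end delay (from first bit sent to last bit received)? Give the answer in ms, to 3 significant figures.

L = 1250 × 8 = 10000 bits.
Transmission delay per hop = L/R = 10000/130000000 = 0.0769231 ms; 4 hops → 0.307692 ms.
Propagation delays (d/s per hop): 0.0065, 0.14, 0.09, 0.00312174 ms; sum = 0.239622 ms.
End-to-end = 0.547 ms.

0.547 ms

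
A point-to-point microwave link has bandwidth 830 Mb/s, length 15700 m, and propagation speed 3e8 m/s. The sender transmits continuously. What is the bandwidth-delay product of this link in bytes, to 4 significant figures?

Propagation delay = 15700 / 300000000 = 5.23333e-05 s.
BDP = R × t_prop = 830000000 × 5.23333e-05 = 43436.7 bits.
In bytes: 43436.7/8 = 5430 bytes.

5430 bytes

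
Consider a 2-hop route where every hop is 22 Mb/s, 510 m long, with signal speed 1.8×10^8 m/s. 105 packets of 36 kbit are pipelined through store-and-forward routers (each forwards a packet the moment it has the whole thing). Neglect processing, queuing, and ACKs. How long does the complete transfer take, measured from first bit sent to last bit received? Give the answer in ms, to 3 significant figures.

Per-hop transmission t_tx = L/R = 36000/22000000 = 1.63636 ms.
Per-hop propagation t_prop = 510/180000000 = 0.00283333 ms.
Pipeline fill: first packet needs 2·t_tx to clear all hops; remaining 104 packets each add one t_tx.
Total = (2+105-1)·t_tx + 2·t_prop = 106·1.63636 + 2·0.00283333 = 173 ms.

173 ms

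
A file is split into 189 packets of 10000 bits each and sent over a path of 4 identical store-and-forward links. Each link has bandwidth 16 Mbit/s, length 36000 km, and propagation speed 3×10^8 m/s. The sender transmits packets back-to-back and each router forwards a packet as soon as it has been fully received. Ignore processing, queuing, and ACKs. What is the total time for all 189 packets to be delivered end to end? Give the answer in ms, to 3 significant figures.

600 ms

Per-hop transmission t_tx = L/R = 10000/16000000 = 0.625 ms.
Per-hop propagation t_prop = 36000000/300000000 = 120 ms.
Pipeline fill: first packet needs 4·t_tx to clear all hops; remaining 188 packets each add one t_tx.
Total = (4+189-1)·t_tx + 4·t_prop = 192·0.625 + 4·120 = 600 ms.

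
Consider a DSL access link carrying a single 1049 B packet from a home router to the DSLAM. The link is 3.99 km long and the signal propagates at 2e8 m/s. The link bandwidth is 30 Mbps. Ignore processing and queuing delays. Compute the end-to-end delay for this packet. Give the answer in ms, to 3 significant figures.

0.300 ms

L = 1049 × 8 = 8392 bits.
Transmission delay = L/R = 8392 / 30000000 = 0.279733 ms.
Propagation delay = d/s = 3990 m / 200000000 m/s = 0.01995 ms.
Total = 0.300 ms.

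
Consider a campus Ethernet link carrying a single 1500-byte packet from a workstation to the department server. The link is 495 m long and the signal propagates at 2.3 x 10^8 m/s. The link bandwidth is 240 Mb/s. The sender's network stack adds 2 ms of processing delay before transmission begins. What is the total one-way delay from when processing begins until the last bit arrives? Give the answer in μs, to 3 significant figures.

L = 1500 × 8 = 12000 bits.
Transmission delay = L/R = 12000 / 240000000 = 50 μs.
Propagation delay = d/s = 495 m / 2.3e+08 m/s = 2.15217 μs.
Plus processing delay 2 ms = 2000 μs.
Total = 2050 μs.

2050 μs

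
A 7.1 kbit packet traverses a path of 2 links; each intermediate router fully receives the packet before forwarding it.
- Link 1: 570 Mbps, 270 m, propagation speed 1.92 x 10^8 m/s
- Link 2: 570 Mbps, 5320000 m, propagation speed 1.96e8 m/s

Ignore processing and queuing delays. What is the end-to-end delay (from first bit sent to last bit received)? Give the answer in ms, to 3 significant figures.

L = 7100 bits.
Transmission delay per hop = L/R = 7100/570000000 = 0.0124561 ms; 2 hops → 0.0249123 ms.
Propagation delays (d/s per hop): 0.00140625, 27.1429 ms; sum = 27.1443 ms.
End-to-end = 27.2 ms.

27.2 ms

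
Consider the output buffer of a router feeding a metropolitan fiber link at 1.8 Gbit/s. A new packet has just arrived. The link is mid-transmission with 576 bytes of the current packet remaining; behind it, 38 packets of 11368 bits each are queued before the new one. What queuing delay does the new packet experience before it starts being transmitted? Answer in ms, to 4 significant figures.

Each queued packet: L/R = 11368/1800000000 = 0.00631556 ms.
38 queued → 0.239991 ms.
Plus remaining 4608 bits of current packet: 0.00256 ms.
Queuing delay = 0.2426 ms.

0.2426 ms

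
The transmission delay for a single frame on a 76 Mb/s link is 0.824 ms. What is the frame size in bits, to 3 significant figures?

L = R × t_tx = 76000000 b/s × 0.000824 s = 62624 bits.

62600 bits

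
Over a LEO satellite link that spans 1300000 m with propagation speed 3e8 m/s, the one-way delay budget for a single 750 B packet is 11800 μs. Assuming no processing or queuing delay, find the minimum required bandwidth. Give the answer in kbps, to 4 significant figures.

L = 6000 bits.
Propagation delay = 1300000 / 300000000 = 4333.33 μs.
Transmission budget = 11800 − 4333.33 = 7466.67 μs.
R ≥ L / t_tx = 6000 bits / 0.00746667 s = 803.6 kbps.

803.6 kbps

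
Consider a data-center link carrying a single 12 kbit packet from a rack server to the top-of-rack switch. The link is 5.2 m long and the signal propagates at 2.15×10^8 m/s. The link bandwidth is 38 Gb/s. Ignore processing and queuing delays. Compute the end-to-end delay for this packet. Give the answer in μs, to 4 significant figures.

0.3400 μs

L = 12000 bits.
Transmission delay = L/R = 12000 / 38000000000 = 0.315789 μs.
Propagation delay = d/s = 5.2 m / 215000000 m/s = 0.024186 μs.
Total = 0.3400 μs.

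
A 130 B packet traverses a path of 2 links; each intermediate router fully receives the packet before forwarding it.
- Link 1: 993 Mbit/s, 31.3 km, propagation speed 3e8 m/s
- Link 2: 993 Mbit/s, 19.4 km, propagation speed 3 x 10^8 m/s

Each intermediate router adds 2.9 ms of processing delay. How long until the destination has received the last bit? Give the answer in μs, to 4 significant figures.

L = 130 × 8 = 1040 bits.
Transmission delay per hop = L/R = 1040/993000000 = 1.04733 μs; 2 hops → 2.09466 μs.
Propagation delays (d/s per hop): 104.333, 64.6667 μs; sum = 169 μs.
Processing at 1 router(s): 1 × 2.9 ms = 2900 μs.
End-to-end = 3071 μs.

3071 μs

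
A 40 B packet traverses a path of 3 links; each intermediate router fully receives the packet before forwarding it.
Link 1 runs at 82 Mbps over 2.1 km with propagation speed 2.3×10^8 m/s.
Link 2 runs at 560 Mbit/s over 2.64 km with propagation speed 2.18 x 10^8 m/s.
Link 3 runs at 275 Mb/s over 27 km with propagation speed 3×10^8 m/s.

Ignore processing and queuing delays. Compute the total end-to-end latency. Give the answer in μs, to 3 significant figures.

117 μs

L = 40 × 8 = 320 bits.
Transmission delays (L/R per hop): 3.90244, 0.571429, 1.16364 μs; sum = 5.6375 μs.
Propagation delays (d/s per hop): 9.13043, 12.1101, 90 μs; sum = 111.241 μs.
End-to-end = 117 μs.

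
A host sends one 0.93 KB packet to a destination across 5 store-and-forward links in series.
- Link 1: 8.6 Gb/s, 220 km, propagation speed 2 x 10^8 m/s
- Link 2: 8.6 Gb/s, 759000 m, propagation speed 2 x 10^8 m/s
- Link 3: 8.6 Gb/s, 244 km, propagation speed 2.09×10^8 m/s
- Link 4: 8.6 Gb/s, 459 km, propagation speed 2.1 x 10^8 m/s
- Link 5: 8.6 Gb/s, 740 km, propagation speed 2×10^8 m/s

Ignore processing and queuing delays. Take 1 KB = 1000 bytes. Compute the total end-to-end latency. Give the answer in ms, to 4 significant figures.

L = 7440 bits.
Transmission delay per hop = L/R = 7440/8600000000 = 0.000865116 ms; 5 hops → 0.00432558 ms.
Propagation delays (d/s per hop): 1.1, 3.795, 1.16746, 2.18571, 3.7 ms; sum = 11.9482 ms.
End-to-end = 11.95 ms.

11.95 ms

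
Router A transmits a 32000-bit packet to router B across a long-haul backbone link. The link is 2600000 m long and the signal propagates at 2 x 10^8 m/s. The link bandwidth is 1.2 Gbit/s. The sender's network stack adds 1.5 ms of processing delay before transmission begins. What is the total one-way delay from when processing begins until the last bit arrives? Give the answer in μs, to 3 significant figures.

Transmission delay = L/R = 32000 / 1200000000 = 26.6667 μs.
Propagation delay = d/s = 2600000 m / 200000000 m/s = 13000 μs.
Plus processing delay 1.5 ms = 1500 μs.
Total = 14500 μs.

14500 μs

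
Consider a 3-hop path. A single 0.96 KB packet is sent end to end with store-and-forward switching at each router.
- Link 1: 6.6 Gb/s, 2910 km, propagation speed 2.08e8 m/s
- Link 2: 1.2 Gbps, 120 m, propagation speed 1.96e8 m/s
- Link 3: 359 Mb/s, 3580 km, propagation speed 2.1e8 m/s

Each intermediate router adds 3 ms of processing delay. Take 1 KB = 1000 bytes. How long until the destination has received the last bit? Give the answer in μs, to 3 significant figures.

L = 7680 bits.
Transmission delays (L/R per hop): 1.16364, 6.4, 21.3928 μs; sum = 28.9564 μs.
Propagation delays (d/s per hop): 13990.4, 0.612245, 17047.6 μs; sum = 31038.6 μs.
Processing at 2 router(s): 2 × 3 ms = 6000 μs.
End-to-end = 37100 μs.

37100 μs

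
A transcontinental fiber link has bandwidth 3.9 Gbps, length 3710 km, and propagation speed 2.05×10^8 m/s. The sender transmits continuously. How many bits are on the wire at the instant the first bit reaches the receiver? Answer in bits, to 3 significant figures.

Propagation delay = 3710000 / 2.05e+08 = 0.0180976 s.
BDP = R × t_prop = 3900000000 × 0.0180976 = 70580500 bits.

70600000 bits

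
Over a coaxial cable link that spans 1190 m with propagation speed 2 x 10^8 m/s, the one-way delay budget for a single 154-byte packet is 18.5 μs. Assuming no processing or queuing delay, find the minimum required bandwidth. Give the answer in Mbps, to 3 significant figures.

L = 1232 bits.
Propagation delay = 1190 / 200000000 = 5.95 μs.
Transmission budget = 18.5 − 5.95 = 12.55 μs.
R ≥ L / t_tx = 1232 bits / 1.255e-05 s = 98.2 Mbps.

98.2 Mbps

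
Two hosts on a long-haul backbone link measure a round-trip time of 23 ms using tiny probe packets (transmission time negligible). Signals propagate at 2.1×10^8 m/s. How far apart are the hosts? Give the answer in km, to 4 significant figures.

One-way propagation = RTT/2 = 11.5 ms.
d = s × t = 210000000 × 0.0115 = 2415 km.

2415 km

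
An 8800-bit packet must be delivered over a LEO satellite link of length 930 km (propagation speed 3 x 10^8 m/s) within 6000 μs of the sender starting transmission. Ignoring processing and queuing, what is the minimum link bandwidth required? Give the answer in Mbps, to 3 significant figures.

Propagation delay = 930000 / 300000000 = 3100 μs.
Transmission budget = 6000 − 3100 = 2900 μs.
R ≥ L / t_tx = 8800 bits / 0.0029 s = 3.03 Mbps.

3.03 Mbps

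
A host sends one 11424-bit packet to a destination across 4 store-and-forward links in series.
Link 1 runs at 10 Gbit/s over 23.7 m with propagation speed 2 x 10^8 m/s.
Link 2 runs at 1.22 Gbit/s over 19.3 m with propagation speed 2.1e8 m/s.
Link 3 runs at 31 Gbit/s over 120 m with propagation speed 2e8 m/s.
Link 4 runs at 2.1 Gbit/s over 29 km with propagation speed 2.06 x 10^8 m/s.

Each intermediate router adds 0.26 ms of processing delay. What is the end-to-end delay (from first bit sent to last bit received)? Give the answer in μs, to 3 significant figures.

Transmission delays (L/R per hop): 1.1424, 9.36393, 0.368516, 5.44 μs; sum = 16.3149 μs.
Propagation delays (d/s per hop): 0.1185, 0.0919048, 0.6, 140.777 μs; sum = 141.587 μs.
Processing at 3 router(s): 3 × 0.26 ms = 780 μs.
End-to-end = 938 μs.

938 μs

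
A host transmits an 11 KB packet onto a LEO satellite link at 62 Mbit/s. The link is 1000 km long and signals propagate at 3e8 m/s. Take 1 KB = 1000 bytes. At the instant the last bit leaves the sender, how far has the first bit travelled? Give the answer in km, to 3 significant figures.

426 km

t_tx = L/R = 88000/62000000 = 0.00141935 s.
Distance = s × t_tx = 300000000 × 0.00141935 = 426 km.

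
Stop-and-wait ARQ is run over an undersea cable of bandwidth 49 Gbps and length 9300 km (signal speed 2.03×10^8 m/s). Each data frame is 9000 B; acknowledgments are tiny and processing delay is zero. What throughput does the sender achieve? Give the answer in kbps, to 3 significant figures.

t_tx = L/R = 72000/49000000000 = 1.46939e-06 s.
t_prop = 9300000/2.03e+08 = 0.0458128 s; RTT = 0.0916256 s.
Cycle = t_tx + RTT = 0.0916271 s.
Throughput = L / cycle = 72000 / 0.0916271 = 786 kbps.

786 kbps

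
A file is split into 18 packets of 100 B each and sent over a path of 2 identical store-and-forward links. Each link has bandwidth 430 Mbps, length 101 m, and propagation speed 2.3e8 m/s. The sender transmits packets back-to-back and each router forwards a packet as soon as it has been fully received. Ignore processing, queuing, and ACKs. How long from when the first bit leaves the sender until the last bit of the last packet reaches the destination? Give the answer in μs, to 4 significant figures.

Per-hop transmission t_tx = L/R = 800/430000000 = 1.86047 μs.
Per-hop propagation t_prop = 101/2.3e+08 = 0.43913 μs.
Pipeline fill: first packet needs 2·t_tx to clear all hops; remaining 17 packets each add one t_tx.
Total = (2+18-1)·t_tx + 2·t_prop = 19·1.86047 + 2·0.43913 = 36.23 μs.

36.23 μs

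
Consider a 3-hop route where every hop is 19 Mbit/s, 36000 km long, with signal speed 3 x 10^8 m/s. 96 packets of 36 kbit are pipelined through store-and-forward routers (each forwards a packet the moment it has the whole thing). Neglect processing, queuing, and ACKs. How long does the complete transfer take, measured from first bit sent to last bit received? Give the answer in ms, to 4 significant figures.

545.7 ms

Per-hop transmission t_tx = L/R = 36000/19000000 = 1.89474 ms.
Per-hop propagation t_prop = 36000000/300000000 = 120 ms.
Pipeline fill: first packet needs 3·t_tx to clear all hops; remaining 95 packets each add one t_tx.
Total = (3+96-1)·t_tx + 3·t_prop = 98·1.89474 + 3·120 = 545.7 ms.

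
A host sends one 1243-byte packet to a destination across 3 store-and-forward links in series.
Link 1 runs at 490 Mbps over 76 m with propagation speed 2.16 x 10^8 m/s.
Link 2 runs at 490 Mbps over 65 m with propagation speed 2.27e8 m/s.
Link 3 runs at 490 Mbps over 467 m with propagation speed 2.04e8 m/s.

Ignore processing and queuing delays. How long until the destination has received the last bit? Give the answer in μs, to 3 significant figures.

63.8 μs

L = 1243 × 8 = 9944 bits.
Transmission delay per hop = L/R = 9944/490000000 = 20.2939 μs; 3 hops → 60.8816 μs.
Propagation delays (d/s per hop): 0.351852, 0.286344, 2.28922 μs; sum = 2.92741 μs.
End-to-end = 63.8 μs.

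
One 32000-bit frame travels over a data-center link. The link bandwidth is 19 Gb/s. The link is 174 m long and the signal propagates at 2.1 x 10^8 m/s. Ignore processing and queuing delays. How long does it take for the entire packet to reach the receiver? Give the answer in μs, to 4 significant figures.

2.513 μs

Transmission delay = L/R = 32000 / 19000000000 = 1.68421 μs.
Propagation delay = d/s = 174 m / 210000000 m/s = 0.828571 μs.
Total = 2.513 μs.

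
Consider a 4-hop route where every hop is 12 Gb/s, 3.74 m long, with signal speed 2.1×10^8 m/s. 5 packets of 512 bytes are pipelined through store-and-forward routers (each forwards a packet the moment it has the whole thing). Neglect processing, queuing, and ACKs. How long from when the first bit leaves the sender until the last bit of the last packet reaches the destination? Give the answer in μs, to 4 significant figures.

2.802 μs

Per-hop transmission t_tx = L/R = 4096/12000000000 = 0.341333 μs.
Per-hop propagation t_prop = 3.74/210000000 = 0.0178095 μs.
Pipeline fill: first packet needs 4·t_tx to clear all hops; remaining 4 packets each add one t_tx.
Total = (4+5-1)·t_tx + 4·t_prop = 8·0.341333 + 4·0.0178095 = 2.802 μs.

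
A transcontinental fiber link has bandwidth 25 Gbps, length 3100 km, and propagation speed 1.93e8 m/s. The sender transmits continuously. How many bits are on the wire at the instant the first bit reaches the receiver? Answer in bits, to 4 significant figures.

Propagation delay = 3100000 / 193000000 = 0.0160622 s.
BDP = R × t_prop = 25000000000 × 0.0160622 = 401554000 bits.

401600000 bits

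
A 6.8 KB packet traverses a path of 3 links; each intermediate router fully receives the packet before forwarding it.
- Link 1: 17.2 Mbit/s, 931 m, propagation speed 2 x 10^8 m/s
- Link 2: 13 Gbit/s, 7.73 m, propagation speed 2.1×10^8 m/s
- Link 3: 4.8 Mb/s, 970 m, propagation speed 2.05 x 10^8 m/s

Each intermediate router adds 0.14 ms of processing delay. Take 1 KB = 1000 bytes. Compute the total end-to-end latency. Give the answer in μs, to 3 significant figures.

L = 54400 bits.
Transmission delays (L/R per hop): 3162.79, 4.18462, 11333.3 μs; sum = 14500.3 μs.
Propagation delays (d/s per hop): 4.655, 0.0368095, 4.73171 μs; sum = 9.42352 μs.
Processing at 2 router(s): 2 × 0.14 ms = 280 μs.
End-to-end = 14800 μs.

14800 μs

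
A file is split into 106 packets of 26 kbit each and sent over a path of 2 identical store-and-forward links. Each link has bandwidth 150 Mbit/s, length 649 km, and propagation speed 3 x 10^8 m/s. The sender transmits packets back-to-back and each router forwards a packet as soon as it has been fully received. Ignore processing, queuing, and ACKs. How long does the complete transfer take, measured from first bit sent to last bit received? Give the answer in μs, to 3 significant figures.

Per-hop transmission t_tx = L/R = 26000/150000000 = 173.333 μs.
Per-hop propagation t_prop = 649000/300000000 = 2163.33 μs.
Pipeline fill: first packet needs 2·t_tx to clear all hops; remaining 105 packets each add one t_tx.
Total = (2+106-1)·t_tx + 2·t_prop = 107·173.333 + 2·2163.33 = 22900 μs.

22900 μs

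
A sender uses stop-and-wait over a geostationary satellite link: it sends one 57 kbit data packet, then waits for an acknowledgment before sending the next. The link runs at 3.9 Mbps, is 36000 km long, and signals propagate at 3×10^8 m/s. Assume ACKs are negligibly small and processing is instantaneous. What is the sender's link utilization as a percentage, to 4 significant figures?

t_tx = L/R = 57000/3900000 = 0.0146154 s.
t_prop = 36000000/300000000 = 0.12 s; RTT = 0.24 s.
Cycle = t_tx + RTT = 0.254615 s.
Utilization = t_tx / cycle = 0.0146154/0.254615 = 5.740 %.

5.740 %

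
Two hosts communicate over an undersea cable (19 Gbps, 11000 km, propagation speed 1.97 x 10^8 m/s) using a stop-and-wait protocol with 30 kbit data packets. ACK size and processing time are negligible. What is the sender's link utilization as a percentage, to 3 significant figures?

0.00141 %

t_tx = L/R = 30000/19000000000 = 1.57895e-06 s.
t_prop = 11000000/197000000 = 0.0558376 s; RTT = 0.111675 s.
Cycle = t_tx + RTT = 0.111677 s.
Utilization = t_tx / cycle = 1.57895e-06/0.111677 = 0.00141 %.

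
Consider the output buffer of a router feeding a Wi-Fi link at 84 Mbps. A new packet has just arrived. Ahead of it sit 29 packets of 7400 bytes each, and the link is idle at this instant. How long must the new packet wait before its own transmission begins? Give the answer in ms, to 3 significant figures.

20.4 ms

Each queued packet: L/R = 59200/84000000 = 0.704762 ms.
29 queued → 20.4381 ms.
Queuing delay = 20.4 ms.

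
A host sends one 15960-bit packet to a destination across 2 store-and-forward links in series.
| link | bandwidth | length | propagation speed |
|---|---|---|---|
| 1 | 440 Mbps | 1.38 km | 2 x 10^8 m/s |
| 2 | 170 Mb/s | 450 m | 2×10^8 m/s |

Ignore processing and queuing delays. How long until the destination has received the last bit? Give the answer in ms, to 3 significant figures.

Transmission delays (L/R per hop): 0.0362727, 0.0938824 ms; sum = 0.130155 ms.
Propagation delays (d/s per hop): 0.0069, 0.00225 ms; sum = 0.00915 ms.
End-to-end = 0.139 ms.

0.139 ms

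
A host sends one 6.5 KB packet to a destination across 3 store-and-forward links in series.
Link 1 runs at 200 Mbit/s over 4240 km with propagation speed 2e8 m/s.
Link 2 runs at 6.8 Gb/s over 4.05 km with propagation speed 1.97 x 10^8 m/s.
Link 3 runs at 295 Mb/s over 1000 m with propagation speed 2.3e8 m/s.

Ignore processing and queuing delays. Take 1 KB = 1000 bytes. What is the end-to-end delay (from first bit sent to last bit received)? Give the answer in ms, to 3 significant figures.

21.7 ms

L = 52000 bits.
Transmission delays (L/R per hop): 0.26, 0.00764706, 0.176271 ms; sum = 0.443918 ms.
Propagation delays (d/s per hop): 21.2, 0.0205584, 0.00434783 ms; sum = 21.2249 ms.
End-to-end = 21.7 ms.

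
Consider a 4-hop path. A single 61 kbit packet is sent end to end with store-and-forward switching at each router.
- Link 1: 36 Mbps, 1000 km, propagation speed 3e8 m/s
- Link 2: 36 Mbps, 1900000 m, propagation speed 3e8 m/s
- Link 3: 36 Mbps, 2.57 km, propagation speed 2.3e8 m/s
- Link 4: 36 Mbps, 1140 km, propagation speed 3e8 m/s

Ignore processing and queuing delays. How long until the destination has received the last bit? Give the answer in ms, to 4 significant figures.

20.26 ms

L = 61000 bits.
Transmission delay per hop = L/R = 61000/36000000 = 1.69444 ms; 4 hops → 6.77778 ms.
Propagation delays (d/s per hop): 3.33333, 6.33333, 0.0111739, 3.8 ms; sum = 13.4778 ms.
End-to-end = 20.26 ms.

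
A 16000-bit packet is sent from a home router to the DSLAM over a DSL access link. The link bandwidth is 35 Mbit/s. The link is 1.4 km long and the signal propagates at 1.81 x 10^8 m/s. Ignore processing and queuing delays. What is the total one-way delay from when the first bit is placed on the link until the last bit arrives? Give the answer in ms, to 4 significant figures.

0.4649 ms

Transmission delay = L/R = 16000 / 35000000 = 0.457143 ms.
Propagation delay = d/s = 1400 m / 181000000 m/s = 0.00773481 ms.
Total = 0.4649 ms.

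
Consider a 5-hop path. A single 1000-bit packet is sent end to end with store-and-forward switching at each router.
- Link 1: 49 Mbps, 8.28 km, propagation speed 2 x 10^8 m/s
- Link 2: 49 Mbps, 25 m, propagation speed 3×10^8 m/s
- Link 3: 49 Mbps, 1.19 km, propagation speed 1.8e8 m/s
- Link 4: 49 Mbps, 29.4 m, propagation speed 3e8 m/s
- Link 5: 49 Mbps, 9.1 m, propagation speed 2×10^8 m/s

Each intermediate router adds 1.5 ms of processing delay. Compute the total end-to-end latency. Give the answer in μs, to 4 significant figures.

6150 μs

Transmission delay per hop = L/R = 1000/49000000 = 20.4082 μs; 5 hops → 102.041 μs.
Propagation delays (d/s per hop): 41.4, 0.0833333, 6.61111, 0.098, 0.0455 μs; sum = 48.2379 μs.
Processing at 4 router(s): 4 × 1.5 ms = 6000 μs.
End-to-end = 6150 μs.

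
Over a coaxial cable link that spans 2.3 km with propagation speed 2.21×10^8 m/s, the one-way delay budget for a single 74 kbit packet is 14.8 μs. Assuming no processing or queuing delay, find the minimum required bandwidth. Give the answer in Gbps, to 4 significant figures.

Propagation delay = 2300 / 221000000 = 10.4072 μs.
Transmission budget = 14.8 − 10.4072 = 4.39276 μs.
R ≥ L / t_tx = 74000 bits / 4.39276e-06 s = 16.85 Gbps.

16.85 Gbps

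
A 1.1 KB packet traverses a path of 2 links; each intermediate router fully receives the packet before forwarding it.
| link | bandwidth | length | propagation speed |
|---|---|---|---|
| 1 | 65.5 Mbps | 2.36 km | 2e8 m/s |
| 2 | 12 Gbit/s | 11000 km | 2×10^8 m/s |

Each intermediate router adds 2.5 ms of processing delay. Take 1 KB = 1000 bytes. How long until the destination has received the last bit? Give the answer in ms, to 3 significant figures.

57.6 ms

L = 8800 bits.
Transmission delays (L/R per hop): 0.134351, 0.000733333 ms; sum = 0.135084 ms.
Propagation delays (d/s per hop): 0.0118, 55 ms; sum = 55.0118 ms.
Processing at 1 router(s): 1 × 2.5 ms = 2.5 ms.
End-to-end = 57.6 ms.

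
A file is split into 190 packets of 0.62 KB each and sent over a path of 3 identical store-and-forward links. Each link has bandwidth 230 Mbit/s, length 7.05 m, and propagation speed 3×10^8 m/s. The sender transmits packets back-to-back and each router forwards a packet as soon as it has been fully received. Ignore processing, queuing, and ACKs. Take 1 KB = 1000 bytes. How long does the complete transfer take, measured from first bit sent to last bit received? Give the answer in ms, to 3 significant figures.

4.14 ms

Per-hop transmission t_tx = L/R = 4960/230000000 = 0.0215652 ms.
Per-hop propagation t_prop = 7.05/300000000 = 2.35e-05 ms.
Pipeline fill: first packet needs 3·t_tx to clear all hops; remaining 189 packets each add one t_tx.
Total = (3+190-1)·t_tx + 3·t_prop = 192·0.0215652 + 3·2.35e-05 = 4.14 ms.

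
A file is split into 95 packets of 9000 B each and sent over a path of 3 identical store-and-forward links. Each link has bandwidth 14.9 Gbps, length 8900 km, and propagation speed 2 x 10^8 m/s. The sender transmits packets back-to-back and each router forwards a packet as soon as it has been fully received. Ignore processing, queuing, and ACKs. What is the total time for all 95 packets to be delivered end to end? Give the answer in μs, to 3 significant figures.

134000 μs

Per-hop transmission t_tx = L/R = 72000/14900000000 = 4.83221 μs.
Per-hop propagation t_prop = 8900000/200000000 = 44500 μs.
Pipeline fill: first packet needs 3·t_tx to clear all hops; remaining 94 packets each add one t_tx.
Total = (3+95-1)·t_tx + 3·t_prop = 97·4.83221 + 3·44500 = 134000 μs.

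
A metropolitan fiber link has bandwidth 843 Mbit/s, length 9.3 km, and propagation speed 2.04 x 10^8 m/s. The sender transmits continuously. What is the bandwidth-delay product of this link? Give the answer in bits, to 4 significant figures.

Propagation delay = 9300 / 204000000 = 4.55882e-05 s.
BDP = R × t_prop = 843000000 × 4.55882e-05 = 38430.9 bits.

38430 bits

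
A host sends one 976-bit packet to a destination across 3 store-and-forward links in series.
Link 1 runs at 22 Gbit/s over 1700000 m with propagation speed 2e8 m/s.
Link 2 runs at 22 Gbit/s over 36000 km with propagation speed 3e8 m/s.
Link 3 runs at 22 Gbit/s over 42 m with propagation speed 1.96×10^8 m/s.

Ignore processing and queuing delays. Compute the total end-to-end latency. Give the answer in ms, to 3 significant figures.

Transmission delay per hop = L/R = 976/22000000000 = 4.43636e-05 ms; 3 hops → 0.000133091 ms.
Propagation delays (d/s per hop): 8.5, 120, 0.000214286 ms; sum = 128.5 ms.
End-to-end = 129 ms.

129 ms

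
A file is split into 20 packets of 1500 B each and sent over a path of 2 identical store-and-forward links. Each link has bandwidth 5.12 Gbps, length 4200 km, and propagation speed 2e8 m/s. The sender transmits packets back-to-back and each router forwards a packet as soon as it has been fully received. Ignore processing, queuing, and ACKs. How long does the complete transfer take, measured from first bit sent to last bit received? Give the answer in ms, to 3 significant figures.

42.0 ms

Per-hop transmission t_tx = L/R = 12000/5120000000 = 0.00234375 ms.
Per-hop propagation t_prop = 4200000/200000000 = 21 ms.
Pipeline fill: first packet needs 2·t_tx to clear all hops; remaining 19 packets each add one t_tx.
Total = (2+20-1)·t_tx + 2·t_prop = 21·0.00234375 + 2·21 = 42.0 ms.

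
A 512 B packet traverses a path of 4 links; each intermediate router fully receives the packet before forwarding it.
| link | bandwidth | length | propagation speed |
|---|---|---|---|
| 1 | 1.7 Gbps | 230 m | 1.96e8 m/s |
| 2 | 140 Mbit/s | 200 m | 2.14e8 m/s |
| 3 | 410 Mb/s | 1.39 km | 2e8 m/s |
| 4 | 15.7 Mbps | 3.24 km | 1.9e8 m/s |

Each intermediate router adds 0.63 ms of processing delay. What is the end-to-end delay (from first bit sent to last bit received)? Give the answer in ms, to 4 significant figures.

2.219 ms

L = 512 × 8 = 4096 bits.
Transmission delays (L/R per hop): 0.00240941, 0.0292571, 0.00999024, 0.260892 ms; sum = 0.302549 ms.
Propagation delays (d/s per hop): 0.00117347, 0.000934579, 0.00695, 0.0170526 ms; sum = 0.0261107 ms.
Processing at 3 router(s): 3 × 0.63 ms = 1.89 ms.
End-to-end = 2.219 ms.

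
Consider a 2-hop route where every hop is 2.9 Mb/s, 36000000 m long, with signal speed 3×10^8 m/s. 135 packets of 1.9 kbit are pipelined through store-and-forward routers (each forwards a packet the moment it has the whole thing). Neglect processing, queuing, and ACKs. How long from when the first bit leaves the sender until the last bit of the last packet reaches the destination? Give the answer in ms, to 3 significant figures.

Per-hop transmission t_tx = L/R = 1900/2900000 = 0.655172 ms.
Per-hop propagation t_prop = 36000000/300000000 = 120 ms.
Pipeline fill: first packet needs 2·t_tx to clear all hops; remaining 134 packets each add one t_tx.
Total = (2+135-1)·t_tx + 2·t_prop = 136·0.655172 + 2·120 = 329 ms.

329 ms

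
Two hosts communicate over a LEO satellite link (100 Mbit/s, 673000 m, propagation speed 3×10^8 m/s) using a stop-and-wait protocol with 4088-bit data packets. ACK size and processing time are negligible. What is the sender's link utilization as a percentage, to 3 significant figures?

t_tx = L/R = 4088/100000000 = 4.088e-05 s.
t_prop = 673000/300000000 = 0.00224333 s; RTT = 0.00448667 s.
Cycle = t_tx + RTT = 0.00452755 s.
Utilization = t_tx / cycle = 4.088e-05/0.00452755 = 0.903 %.

0.903 %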